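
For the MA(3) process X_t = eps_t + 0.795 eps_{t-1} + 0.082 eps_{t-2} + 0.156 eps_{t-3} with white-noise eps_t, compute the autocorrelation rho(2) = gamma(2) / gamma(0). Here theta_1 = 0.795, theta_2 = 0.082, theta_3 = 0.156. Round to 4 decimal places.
\rho(2) = 0.1239

For an MA(q) process with theta_0 = 1, the autocovariance is
  gamma(k) = sigma^2 * sum_{i=0..q-k} theta_i * theta_{i+k},
and rho(k) = gamma(k) / gamma(0). Sigma^2 cancels.
  numerator   = (1)*(0.082) + (0.795)*(0.156) = 0.20602.
  denominator = (1)^2 + (0.795)^2 + (0.082)^2 + (0.156)^2 = 1.663085.
  rho(2) = 0.20602 / 1.663085 = 0.1239.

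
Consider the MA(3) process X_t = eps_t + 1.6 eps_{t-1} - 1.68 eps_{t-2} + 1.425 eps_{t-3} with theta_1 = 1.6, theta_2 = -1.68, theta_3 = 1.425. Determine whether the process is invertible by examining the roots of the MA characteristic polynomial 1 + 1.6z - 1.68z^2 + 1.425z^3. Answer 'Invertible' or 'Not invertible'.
\text{Not invertible}

The MA(q) characteristic polynomial is P(z) = 1 + 1.6z - 1.68z^2 + 1.425z^3.
Invertibility requires all roots to lie outside the unit circle, i.e. |z| > 1 for every root.
Degree 3: look for a simple real root z0 first, then factor out (1 - z/z0) and solve the remaining quadratic.
Testing z0 = -0.4: P(-0.4) = 1 + (1.6)(-0.4) + (-1.68)(-0.4)^2 + (1.425)(-0.4)^3
  = 1 + (-0.64) + (-0.2688) + (-0.0912) = 0.  So z_0 = -0.4 is a root, |z_0| = 0.4.
Divide out the factor (1 + 2.5 z) = (1 - z/z0) (since 1/z0 = -2.5):
  P(z) = (1 + 2.5 z)(1 + (-0.9) z + (0.57) z^2)
  [check: z-coef -0.9 - (-2.5) = 1.6; z^2-coef 0.57 - (-2.5)(-0.9) = -1.68; z^3-coef -(-2.5)(0.57) = 1.425.]
Remaining roots from the quadratic factor 1 + (-0.9) z + (0.57) z^2:
  Set 1 + (-0.9) z + (0.57) z^2 = 0, i.e. a z^2 + b z + c = 0 with a = 0.57, b = -0.9, c = 1.
  Discriminant D = b^2 - 4ac = (-0.9)^2 - 4*(0.57)*1 = 0.81 - (2.28) = -1.47.
  D < 0, so the roots are the complex-conjugate pair z = (-b +/- i sqrt(-D)) / (2a) = 0.7895 +/- 1.0635i.
  For a conjugate pair |z|^2 = z * conj(z) = (product of roots) = c/a = 1/(0.57) = 1.754386, so |z| = sqrt(1.754386) = 1.3245 for both roots.
Moduli of all roots: 0.4000, 1.3245, 1.3245.
All moduli strictly greater than 1? No.
Verdict: Not invertible.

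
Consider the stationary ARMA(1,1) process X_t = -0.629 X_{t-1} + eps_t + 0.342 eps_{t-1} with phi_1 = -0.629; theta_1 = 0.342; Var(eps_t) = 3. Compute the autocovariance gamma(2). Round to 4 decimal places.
\gamma(2) = 0.7033

Multiply the model equation by X_{t-k} and take expectations. With theta_0 = psi_0 = 1 and psi_j the MA(infinity) weights, this gives
  gamma(k) - sum_i phi_i gamma(k-i) = c_k,
  c_k = sigma^2 * sum_{j=k..q} theta_j psi_{j-k}   (c_k = 0 for k > q),
using gamma(-m) = gamma(m).
psi-weights needed (psi_j = theta_j + sum_i phi_i psi_{j-i}):
  psi_1 = theta_1 + phi_1 = 0.342 + (-0.629) = -0.287
Right-hand sides:
  c_0 = sigma^2 (1 + theta_1 psi_1) = 3 * (1 + (0.342)(-0.287)) = 3 * 0.901846 = 2.705538
  c_1 = sigma^2 theta_1 = 3 * (0.342) = 1.026
  c_2 = 0
Equations for k = 0 and k = 1 (AR order 1):
  gamma(0) = phi_1 gamma(1) + c_0
  gamma(1) = phi_1 gamma(0) + c_1
Substituting the second into the first: gamma(0) (1 - phi_1^2) = c_0 + phi_1 c_1, so
  gamma(0) = (c_0 + phi_1 c_1) / (1 - phi_1^2) = (2.705538 + (-0.629)(1.026)) / (1 - (-0.629)^2) = 2.060184 / 0.604359 = 3.408875.
  gamma(1) = phi_1 gamma(0) + c_1 = (-0.629)(3.408875) + (1.026) = -1.118182.
For k = 2 (> q): gamma(2) = phi_1 gamma(1) = (-0.629)(-1.118182) = 0.703337.
Therefore gamma(2) = 0.7033 (to 4 decimal places).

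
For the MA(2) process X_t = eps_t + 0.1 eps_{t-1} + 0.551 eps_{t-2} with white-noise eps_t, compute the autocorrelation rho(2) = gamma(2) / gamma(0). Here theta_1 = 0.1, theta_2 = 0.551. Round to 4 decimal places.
\rho(2) = 0.4195

For an MA(q) process with theta_0 = 1, the autocovariance is
  gamma(k) = sigma^2 * sum_{i=0..q-k} theta_i * theta_{i+k},
and rho(k) = gamma(k) / gamma(0). Sigma^2 cancels.
  numerator   = (1)*(0.551) = 0.551.
  denominator = (1)^2 + (0.1)^2 + (0.551)^2 = 1.313601.
  rho(2) = 0.551 / 1.313601 = 0.4195.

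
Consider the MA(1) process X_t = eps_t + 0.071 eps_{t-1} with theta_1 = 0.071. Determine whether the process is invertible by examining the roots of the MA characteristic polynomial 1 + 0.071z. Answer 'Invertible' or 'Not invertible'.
\text{Invertible}

The MA(q) characteristic polynomial is P(z) = 1 + 0.071z.
Invertibility requires all roots to lie outside the unit circle, i.e. |z| > 1 for every root.
This is linear in z: 1 + (0.071) z = 0  =>  z = -1/(0.071) = -14.084507,  |z| = 14.084507.
Moduli of all roots: 14.0845.
All moduli strictly greater than 1? Yes.
Verdict: Invertible.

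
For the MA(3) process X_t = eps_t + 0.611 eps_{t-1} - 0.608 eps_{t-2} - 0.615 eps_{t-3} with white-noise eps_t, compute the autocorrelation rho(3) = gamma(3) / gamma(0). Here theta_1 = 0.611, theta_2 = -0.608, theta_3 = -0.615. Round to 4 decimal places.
\rho(3) = -0.2899

For an MA(q) process with theta_0 = 1, the autocovariance is
  gamma(k) = sigma^2 * sum_{i=0..q-k} theta_i * theta_{i+k},
and rho(k) = gamma(k) / gamma(0). Sigma^2 cancels.
  numerator   = (1)*(-0.615) = -0.615.
  denominator = (1)^2 + (0.611)^2 + (-0.608)^2 + (-0.615)^2 = 2.12121.
  rho(3) = -0.615 / 2.12121 = -0.2899.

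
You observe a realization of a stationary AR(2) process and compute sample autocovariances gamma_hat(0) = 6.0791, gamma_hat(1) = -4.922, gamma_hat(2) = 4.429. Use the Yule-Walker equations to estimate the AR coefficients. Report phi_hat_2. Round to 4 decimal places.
\hat\phi_{2} = 0.2120

The Yule-Walker equations for an AR(p) process read, in matrix form,
  Gamma_p phi = r_p,   with   (Gamma_p)_{ij} = gamma(|i - j|),
                       (r_p)_i = gamma(i),   i,j = 1..p.
Substitute the sample gammas (Toeplitz matrix and right-hand side of size 2):
  Gamma_p = [[6.0791, -4.922], [-4.922, 6.0791]]
  r_p     = [-4.922, 4.429]
Written out:
  6.0791 phi_1 - 4.922 phi_2 = -4.922
  -4.922 phi_1 + 6.0791 phi_2 = 4.429
Solve by Cramer's rule:
  det = gamma(0)^2 - gamma(1)^2 = (6.0791)^2 - (-4.922)^2 = 36.95545681 - 24.226084 = 12.72937281
  phi_hat_1 = [gamma(1) gamma(0) - gamma(1) gamma(2)] / det = [(-4.922)(6.0791) - (-4.922)(4.429)] / 12.72937281 = -8.1217922 / 12.72937281 = -0.638
  phi_hat_2 = [gamma(0) gamma(2) - gamma(1)^2] / det = [(6.0791)(4.429) - (-4.922)^2] / 12.72937281 = 2.6982499 / 12.72937281 = 0.212
So phi_hat = [-0.6380, 0.2120].
Therefore phi_hat_2 = 0.2120.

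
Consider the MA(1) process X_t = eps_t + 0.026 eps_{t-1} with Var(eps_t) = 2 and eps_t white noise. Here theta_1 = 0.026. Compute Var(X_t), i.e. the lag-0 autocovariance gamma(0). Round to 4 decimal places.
\gamma(0) = 2.0014

For an MA(q) process X_t = eps_t + sum_i theta_i eps_{t-i} with
Var(eps_t) = sigma^2, the variance is
  gamma(0) = sigma^2 * (1 + sum_i theta_i^2).
  sum_i theta_i^2 = (0.026)^2 = 0.000676.
  gamma(0) = 2 * (1 + 0.000676) = 2 * 1.000676 = 2.001352, which rounds to 2.0014.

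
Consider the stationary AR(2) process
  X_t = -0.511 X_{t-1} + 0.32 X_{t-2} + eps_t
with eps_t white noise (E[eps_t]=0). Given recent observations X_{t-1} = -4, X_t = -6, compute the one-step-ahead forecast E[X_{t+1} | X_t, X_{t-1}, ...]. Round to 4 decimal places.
E[X_{t+1} \mid \mathcal F_t] = 1.7860

For an AR(p) model X_t = c + sum_i phi_i X_{t-i} + eps_t, the
one-step-ahead conditional mean is
  E[X_{t+1} | X_t, ...] = c + sum_i phi_i X_{t+1-i}.
Substitute known values:
  E[X_{t+1} | ...] = (-0.511) * (-6) + (0.32) * (-4)
                   = 1.7860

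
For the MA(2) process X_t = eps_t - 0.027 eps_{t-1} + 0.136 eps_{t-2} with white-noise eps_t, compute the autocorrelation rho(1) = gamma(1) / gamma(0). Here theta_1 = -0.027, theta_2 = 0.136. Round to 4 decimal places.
\rho(1) = -0.0301

For an MA(q) process with theta_0 = 1, the autocovariance is
  gamma(k) = sigma^2 * sum_{i=0..q-k} theta_i * theta_{i+k},
and rho(k) = gamma(k) / gamma(0). Sigma^2 cancels.
  numerator   = (1)*(-0.027) + (-0.027)*(0.136) = -0.030672.
  denominator = (1)^2 + (-0.027)^2 + (0.136)^2 = 1.019225.
  rho(1) = -0.030672 / 1.019225 = -0.0301.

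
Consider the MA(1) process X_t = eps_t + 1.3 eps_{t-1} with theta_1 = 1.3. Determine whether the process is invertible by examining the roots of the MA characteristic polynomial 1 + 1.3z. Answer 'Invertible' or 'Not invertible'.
\text{Not invertible}

The MA(q) characteristic polynomial is P(z) = 1 + 1.3z.
Invertibility requires all roots to lie outside the unit circle, i.e. |z| > 1 for every root.
This is linear in z: 1 + (1.3) z = 0  =>  z = -1/(1.3) = -0.769231,  |z| = 0.769231.
Moduli of all roots: 0.7692.
All moduli strictly greater than 1? No.
Verdict: Not invertible.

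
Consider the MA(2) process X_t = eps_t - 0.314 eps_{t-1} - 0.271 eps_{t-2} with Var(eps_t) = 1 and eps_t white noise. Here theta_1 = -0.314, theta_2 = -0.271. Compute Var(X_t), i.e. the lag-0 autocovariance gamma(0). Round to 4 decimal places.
\gamma(0) = 1.1720

For an MA(q) process X_t = eps_t + sum_i theta_i eps_{t-i} with
Var(eps_t) = sigma^2, the variance is
  gamma(0) = sigma^2 * (1 + sum_i theta_i^2).
  sum_i theta_i^2 = (-0.314)^2 + (-0.271)^2 = 0.098596 + 0.073441 = 0.172037.
  gamma(0) = 1 * (1 + 0.172037) = 1 * 1.172037 = 1.172037, which rounds to 1.1720.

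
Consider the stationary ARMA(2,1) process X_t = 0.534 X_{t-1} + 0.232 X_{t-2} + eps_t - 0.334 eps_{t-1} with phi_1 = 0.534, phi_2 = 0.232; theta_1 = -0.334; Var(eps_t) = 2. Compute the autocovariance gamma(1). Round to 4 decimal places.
\gamma(1) = 0.9714

Multiply the model equation by X_{t-k} and take expectations. With theta_0 = psi_0 = 1 and psi_j the MA(infinity) weights, this gives
  gamma(k) - sum_i phi_i gamma(k-i) = c_k,
  c_k = sigma^2 * sum_{j=k..q} theta_j psi_{j-k}   (c_k = 0 for k > q),
using gamma(-m) = gamma(m).
psi-weights needed (psi_j = theta_j + sum_i phi_i psi_{j-i}):
  psi_1 = theta_1 + phi_1 = -0.334 + (0.534) = 0.2
Right-hand sides:
  c_0 = sigma^2 (1 + theta_1 psi_1) = 2 * (1 + (-0.334)(0.2)) = 2 * 0.9332 = 1.8664
  c_1 = sigma^2 theta_1 = 2 * (-0.334) = -0.668
  c_2 = 0
Equations for k = 0, 1, 2 (AR order 2, c_2 = 0):
  (E0) gamma(0) = phi_1 gamma(1) + phi_2 gamma(2) + c_0
  (E1) gamma(1) = phi_1 gamma(0) + phi_2 gamma(1) + c_1
  (E2) gamma(2) = phi_1 gamma(1) + phi_2 gamma(0)
From (E1): gamma(1) = A gamma(0) + B with
  A = phi_1 / (1 - phi_2) = 0.534 / 0.768 = 0.695312,   B = c_1 / (1 - phi_2) = -0.668 / 0.768 = -0.869792.
Insert (E2) into (E0): gamma(0) (1 - phi_2^2) = phi_1 (1 + phi_2) gamma(1) + c_0.
  phi_1 (1 + phi_2) = (0.534)(1.232) = 0.657888,   1 - phi_2^2 = 0.946176.
Replace gamma(1) by A gamma(0) + B and collect gamma(0):
  gamma(0) [0.946176 - (0.657888)(0.695312)] = (0.657888)(-0.869792) + 1.8664
  gamma(0) * 0.488738 = 1.294175
  gamma(0) = 1.294175 / 0.488738 = 2.647991.
  gamma(1) = A gamma(0) + B = (0.695312)(2.647991) + (-0.869792) = 0.97139.
Therefore gamma(1) = 0.9714 (to 4 decimal places).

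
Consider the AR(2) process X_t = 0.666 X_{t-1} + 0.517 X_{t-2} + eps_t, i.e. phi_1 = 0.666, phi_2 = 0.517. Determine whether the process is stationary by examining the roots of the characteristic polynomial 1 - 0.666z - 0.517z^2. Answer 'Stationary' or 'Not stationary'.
\text{Not stationary}

The AR(p) characteristic polynomial is P(z) = 1 - 0.666z - 0.517z^2.
Stationarity requires all roots to lie outside the unit circle, i.e. |z| > 1 for every root.
Set 1 + (-0.666) z + (-0.517) z^2 = 0, i.e. a z^2 + b z + c = 0 with a = -0.517, b = -0.666, c = 1.
Discriminant D = b^2 - 4ac = (-0.666)^2 - 4*(-0.517)*1 = 0.443556 - (-2.068) = 2.511556.
D >= 0, so the roots are real: z = (-b +/- sqrt(D)) / (2a) = (0.666 +/- 1.584789) / (-1.034).
  z_1 = (0.666 + 1.584789) / (-1.034) = -2.1768,   |z_1| = 2.1768.
  z_2 = (0.666 - 1.584789) / (-1.034) = 0.8886,   |z_2| = 0.8886.
Moduli of all roots: 2.1768, 0.8886.
All moduli strictly greater than 1? No.
Verdict: Not stationary.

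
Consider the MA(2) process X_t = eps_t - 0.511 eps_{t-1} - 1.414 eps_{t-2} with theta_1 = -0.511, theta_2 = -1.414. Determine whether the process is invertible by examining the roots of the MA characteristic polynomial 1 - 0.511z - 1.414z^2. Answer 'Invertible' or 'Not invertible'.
\text{Not invertible}

The MA(q) characteristic polynomial is P(z) = 1 - 0.511z - 1.414z^2.
Invertibility requires all roots to lie outside the unit circle, i.e. |z| > 1 for every root.
Set 1 + (-0.511) z + (-1.414) z^2 = 0, i.e. a z^2 + b z + c = 0 with a = -1.414, b = -0.511, c = 1.
Discriminant D = b^2 - 4ac = (-0.511)^2 - 4*(-1.414)*1 = 0.261121 - (-5.656) = 5.917121.
D >= 0, so the roots are real: z = (-b +/- sqrt(D)) / (2a) = (0.511 +/- 2.432513) / (-2.828).
  z_1 = (0.511 + 2.432513) / (-2.828) = -1.0408,   |z_1| = 1.0408.
  z_2 = (0.511 - 2.432513) / (-2.828) = 0.6795,   |z_2| = 0.6795.
Moduli of all roots: 1.0408, 0.6795.
All moduli strictly greater than 1? No.
Verdict: Not invertible.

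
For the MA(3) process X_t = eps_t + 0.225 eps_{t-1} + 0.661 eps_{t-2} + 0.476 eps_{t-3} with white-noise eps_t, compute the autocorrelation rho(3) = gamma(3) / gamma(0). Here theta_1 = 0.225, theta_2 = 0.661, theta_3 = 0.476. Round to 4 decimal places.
\rho(3) = 0.2777

For an MA(q) process with theta_0 = 1, the autocovariance is
  gamma(k) = sigma^2 * sum_{i=0..q-k} theta_i * theta_{i+k},
and rho(k) = gamma(k) / gamma(0). Sigma^2 cancels.
  numerator   = (1)*(0.476) = 0.476.
  denominator = (1)^2 + (0.225)^2 + (0.661)^2 + (0.476)^2 = 1.714122.
  rho(3) = 0.476 / 1.714122 = 0.2777.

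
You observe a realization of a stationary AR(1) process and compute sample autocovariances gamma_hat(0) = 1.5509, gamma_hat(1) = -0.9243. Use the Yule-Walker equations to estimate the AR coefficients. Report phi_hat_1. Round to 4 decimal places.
\hat\phi_{1} = -0.5960

The Yule-Walker equations for an AR(p) process read, in matrix form,
  Gamma_p phi = r_p,   with   (Gamma_p)_{ij} = gamma(|i - j|),
                       (r_p)_i = gamma(i),   i,j = 1..p.
Substitute the sample gammas (Toeplitz matrix and right-hand side of size 1):
  Gamma_p = [[1.5509]]
  r_p     = [-0.9243]
With p = 1 this is the single equation gamma(0) phi_1 = gamma(1):
  phi_hat_1 = gamma(1) / gamma(0) = -0.9243 / 1.5509 = -0.5960.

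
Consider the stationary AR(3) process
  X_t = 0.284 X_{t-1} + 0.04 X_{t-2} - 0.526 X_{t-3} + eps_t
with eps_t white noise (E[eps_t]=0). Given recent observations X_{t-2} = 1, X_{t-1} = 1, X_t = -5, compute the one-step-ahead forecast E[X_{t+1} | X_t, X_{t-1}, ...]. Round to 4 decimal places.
E[X_{t+1} \mid \mathcal F_t] = -1.9060

For an AR(p) model X_t = c + sum_i phi_i X_{t-i} + eps_t, the
one-step-ahead conditional mean is
  E[X_{t+1} | X_t, ...] = c + sum_i phi_i X_{t+1-i}.
Substitute known values:
  E[X_{t+1} | ...] = (0.284) * (-5) + (0.04) * (1) + (-0.526) * (1)
                   = -1.9060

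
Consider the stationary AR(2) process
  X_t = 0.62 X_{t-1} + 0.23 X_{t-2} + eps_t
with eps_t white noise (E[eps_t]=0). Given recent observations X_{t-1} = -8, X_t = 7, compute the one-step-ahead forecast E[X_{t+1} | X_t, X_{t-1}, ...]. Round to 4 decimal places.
E[X_{t+1} \mid \mathcal F_t] = 2.5000

For an AR(p) model X_t = c + sum_i phi_i X_{t-i} + eps_t, the
one-step-ahead conditional mean is
  E[X_{t+1} | X_t, ...] = c + sum_i phi_i X_{t+1-i}.
Substitute known values:
  E[X_{t+1} | ...] = (0.62) * (7) + (0.23) * (-8)
                   = 2.5000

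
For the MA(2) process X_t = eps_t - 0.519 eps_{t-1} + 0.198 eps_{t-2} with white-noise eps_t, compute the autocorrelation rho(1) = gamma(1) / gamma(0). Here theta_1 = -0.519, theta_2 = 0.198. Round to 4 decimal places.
\rho(1) = -0.4751

For an MA(q) process with theta_0 = 1, the autocovariance is
  gamma(k) = sigma^2 * sum_{i=0..q-k} theta_i * theta_{i+k},
and rho(k) = gamma(k) / gamma(0). Sigma^2 cancels.
  numerator   = (1)*(-0.519) + (-0.519)*(0.198) = -0.621762.
  denominator = (1)^2 + (-0.519)^2 + (0.198)^2 = 1.308565.
  rho(1) = -0.621762 / 1.308565 = -0.4751.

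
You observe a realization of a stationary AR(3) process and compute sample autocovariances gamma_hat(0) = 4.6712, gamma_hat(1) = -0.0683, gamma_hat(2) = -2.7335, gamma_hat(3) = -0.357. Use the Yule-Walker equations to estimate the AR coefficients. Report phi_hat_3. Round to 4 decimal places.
\hat\phi_{3} = -0.1500

The Yule-Walker equations for an AR(p) process read, in matrix form,
  Gamma_p phi = r_p,   with   (Gamma_p)_{ij} = gamma(|i - j|),
                       (r_p)_i = gamma(i),   i,j = 1..p.
Substitute the sample gammas (Toeplitz matrix and right-hand side of size 3):
  Gamma_p = [[4.6712, -0.0683, -2.7335], [-0.0683, 4.6712, -0.0683], [-2.7335, -0.0683, 4.6712]]
  r_p     = [-0.0683, -2.7335, -0.357]
Written out (R1..R3):
  (R1) 4.6712 phi_1 - 0.0683 phi_2 - 2.7335 phi_3 = -0.0683
  (R2) -0.0683 phi_1 + 4.6712 phi_2 - 0.0683 phi_3 = -2.7335
  (R3) -2.7335 phi_1 - 0.0683 phi_2 + 4.6712 phi_3 = -0.357
Gaussian elimination:
  R2 <- R2 - (-0.0683/4.6712) R1 = R2 - (-0.014622) R1:  4.670201 phi_2 - 0.108268 phi_3 = -2.734499
  R3 <- R3 - (-2.7335/4.6712) R1 = R3 - (-0.585182) R1:  -0.108268 phi_2 + 3.071606 phi_3 = -0.396968
  R3 <- R3 - (-0.108268/4.670201) R2 = R3 - (-0.023183) R2:  3.069096 phi_3 = -0.460361
Back-substitution:
  phi_hat_3 = -0.460361 / 3.069096 = -0.149999
  phi_hat_2 = (-2.734499 - (-0.108268)(-0.149999)) / 4.670201 = -0.588998
  phi_hat_1 = (-0.0683 - (-0.0683)(-0.588998) - (-2.7335)(-0.149999)) / 4.6712 = -0.11101
So phi_hat = [-0.1110, -0.5890, -0.1500].
Therefore phi_hat_3 = -0.1500.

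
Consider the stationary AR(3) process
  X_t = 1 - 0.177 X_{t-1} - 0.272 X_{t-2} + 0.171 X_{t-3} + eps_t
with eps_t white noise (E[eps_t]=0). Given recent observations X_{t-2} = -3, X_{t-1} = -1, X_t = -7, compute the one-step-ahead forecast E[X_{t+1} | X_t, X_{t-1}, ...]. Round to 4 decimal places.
E[X_{t+1} \mid \mathcal F_t] = 1.9980

For an AR(p) model X_t = c + sum_i phi_i X_{t-i} + eps_t, the
one-step-ahead conditional mean is
  E[X_{t+1} | X_t, ...] = c + sum_i phi_i X_{t+1-i}.
Substitute known values:
  E[X_{t+1} | ...] = 1 + (-0.177) * (-7) + (-0.272) * (-1) + (0.171) * (-3)
                   = 1.9980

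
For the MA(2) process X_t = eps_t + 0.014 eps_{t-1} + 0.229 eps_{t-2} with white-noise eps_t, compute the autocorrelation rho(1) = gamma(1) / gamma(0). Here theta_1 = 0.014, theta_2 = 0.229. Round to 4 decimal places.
\rho(1) = 0.0163

For an MA(q) process with theta_0 = 1, the autocovariance is
  gamma(k) = sigma^2 * sum_{i=0..q-k} theta_i * theta_{i+k},
and rho(k) = gamma(k) / gamma(0). Sigma^2 cancels.
  numerator   = (1)*(0.014) + (0.014)*(0.229) = 0.017206.
  denominator = (1)^2 + (0.014)^2 + (0.229)^2 = 1.052637.
  rho(1) = 0.017206 / 1.052637 = 0.0163.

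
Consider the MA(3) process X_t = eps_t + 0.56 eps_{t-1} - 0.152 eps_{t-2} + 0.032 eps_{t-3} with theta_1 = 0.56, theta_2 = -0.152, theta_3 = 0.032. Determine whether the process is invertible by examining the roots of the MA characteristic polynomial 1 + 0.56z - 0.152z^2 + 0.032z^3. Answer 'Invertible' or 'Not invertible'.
\text{Invertible}

The MA(q) characteristic polynomial is P(z) = 1 + 0.56z - 0.152z^2 + 0.032z^3.
Invertibility requires all roots to lie outside the unit circle, i.e. |z| > 1 for every root.
Degree 3: look for a simple real root z0 first, then factor out (1 - z/z0) and solve the remaining quadratic.
Testing z0 = -1.25: P(-1.25) = 1 + (0.56)(-1.25) + (-0.152)(-1.25)^2 + (0.032)(-1.25)^3
  = 1 + (-0.7) + (-0.2375) + (-0.0625) = 0.  So z_0 = -1.25 is a root, |z_0| = 1.25.
Divide out the factor (1 + 0.8 z) = (1 - z/z0) (since 1/z0 = -0.8):
  P(z) = (1 + 0.8 z)(1 + (-0.24) z + (0.04) z^2)
  [check: z-coef -0.24 - (-0.8) = 0.56; z^2-coef 0.04 - (-0.8)(-0.24) = -0.152; z^3-coef -(-0.8)(0.04) = 0.032.]
Remaining roots from the quadratic factor 1 + (-0.24) z + (0.04) z^2:
  Set 1 + (-0.24) z + (0.04) z^2 = 0, i.e. a z^2 + b z + c = 0 with a = 0.04, b = -0.24, c = 1.
  Discriminant D = b^2 - 4ac = (-0.24)^2 - 4*(0.04)*1 = 0.0576 - (0.16) = -0.1024.
  D < 0, so the roots are the complex-conjugate pair z = (-b +/- i sqrt(-D)) / (2a) = 3 +/- 4i.
  For a conjugate pair |z|^2 = z * conj(z) = (product of roots) = c/a = 1/(0.04) = 25, so |z| = sqrt(25) = 5 for both roots.
Moduli of all roots: 1.2500, 5.0000, 5.0000.
All moduli strictly greater than 1? Yes.
Verdict: Invertible.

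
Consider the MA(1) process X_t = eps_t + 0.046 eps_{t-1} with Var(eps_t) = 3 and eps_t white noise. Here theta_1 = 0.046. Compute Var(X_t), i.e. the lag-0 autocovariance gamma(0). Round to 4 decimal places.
\gamma(0) = 3.0063

For an MA(q) process X_t = eps_t + sum_i theta_i eps_{t-i} with
Var(eps_t) = sigma^2, the variance is
  gamma(0) = sigma^2 * (1 + sum_i theta_i^2).
  sum_i theta_i^2 = (0.046)^2 = 0.002116.
  gamma(0) = 3 * (1 + 0.002116) = 3 * 1.002116 = 3.006348, which rounds to 3.0063.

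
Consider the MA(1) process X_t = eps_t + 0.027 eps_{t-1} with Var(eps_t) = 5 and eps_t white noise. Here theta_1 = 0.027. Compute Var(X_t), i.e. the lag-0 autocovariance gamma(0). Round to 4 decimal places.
\gamma(0) = 5.0036

For an MA(q) process X_t = eps_t + sum_i theta_i eps_{t-i} with
Var(eps_t) = sigma^2, the variance is
  gamma(0) = sigma^2 * (1 + sum_i theta_i^2).
  sum_i theta_i^2 = (0.027)^2 = 0.000729.
  gamma(0) = 5 * (1 + 0.000729) = 5 * 1.000729 = 5.003645, which rounds to 5.0036.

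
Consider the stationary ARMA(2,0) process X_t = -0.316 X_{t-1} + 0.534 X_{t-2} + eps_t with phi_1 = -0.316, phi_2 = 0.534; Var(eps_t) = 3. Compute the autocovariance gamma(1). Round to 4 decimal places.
\gamma(1) = -5.2685

Multiply the model equation by X_{t-k} and take expectations. With theta_0 = psi_0 = 1 and psi_j the MA(infinity) weights, this gives
  gamma(k) - sum_i phi_i gamma(k-i) = c_k,
  c_k = sigma^2 * sum_{j=k..q} theta_j psi_{j-k}   (c_k = 0 for k > q),
using gamma(-m) = gamma(m).
Pure AR (q = 0): c_0 = sigma^2 = 3, c_k = 0 for k >= 1.
Equations for k = 0, 1, 2 (AR order 2, c_2 = 0):
  (E0) gamma(0) = phi_1 gamma(1) + phi_2 gamma(2) + c_0
  (E1) gamma(1) = phi_1 gamma(0) + phi_2 gamma(1) + c_1
  (E2) gamma(2) = phi_1 gamma(1) + phi_2 gamma(0)
From (E1): gamma(1) = A gamma(0) + B with
  A = phi_1 / (1 - phi_2) = -0.316 / 0.466 = -0.678112,   B = c_1 / (1 - phi_2) = 0 / 0.466 = 0.
Insert (E2) into (E0): gamma(0) (1 - phi_2^2) = phi_1 (1 + phi_2) gamma(1) + c_0.
  phi_1 (1 + phi_2) = (-0.316)(1.534) = -0.484744,   1 - phi_2^2 = 0.714844.
Replace gamma(1) by A gamma(0) + B and collect gamma(0):
  gamma(0) [0.714844 - (-0.484744)(-0.678112)] = c_0 = 3
  gamma(0) * 0.386133 = 3
  gamma(0) = 3 / 0.386133 = 7.769334.
  gamma(1) = A gamma(0) = (-0.678112)(7.769334) = -5.268476.
Therefore gamma(1) = -5.2685 (to 4 decimal places).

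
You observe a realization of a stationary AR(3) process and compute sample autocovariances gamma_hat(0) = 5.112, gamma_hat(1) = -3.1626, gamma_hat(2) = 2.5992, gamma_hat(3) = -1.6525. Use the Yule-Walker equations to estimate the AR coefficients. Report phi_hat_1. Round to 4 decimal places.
\hat\phi_{1} = -0.5110

The Yule-Walker equations for an AR(p) process read, in matrix form,
  Gamma_p phi = r_p,   with   (Gamma_p)_{ij} = gamma(|i - j|),
                       (r_p)_i = gamma(i),   i,j = 1..p.
Substitute the sample gammas (Toeplitz matrix and right-hand side of size 3):
  Gamma_p = [[5.112, -3.1626, 2.5992], [-3.1626, 5.112, -3.1626], [2.5992, -3.1626, 5.112]]
  r_p     = [-3.1626, 2.5992, -1.6525]
Written out (R1..R3):
  (R1) 5.112 phi_1 - 3.1626 phi_2 + 2.5992 phi_3 = -3.1626
  (R2) -3.1626 phi_1 + 5.112 phi_2 - 3.1626 phi_3 = 2.5992
  (R3) 2.5992 phi_1 - 3.1626 phi_2 + 5.112 phi_3 = -1.6525
Gaussian elimination:
  R2 <- R2 - (-3.1626/5.112) R1 = R2 - (-0.618662) R1:  3.15542 phi_2 - 1.554574 phi_3 = 0.64262
  R3 <- R3 - (2.5992/5.112) R1 = R3 - (0.508451) R1:  -1.554574 phi_2 + 3.790435 phi_3 = -0.044474
  R3 <- R3 - (-1.554574/3.15542) R2 = R3 - (-0.492668) R2:  3.024546 phi_3 = 0.272124
Back-substitution:
  phi_hat_3 = 0.272124 / 3.024546 = 0.089972
  phi_hat_2 = (0.64262 - (-1.554574)(0.089972)) / 3.15542 = 0.247982
  phi_hat_1 = (-3.1626 - (-3.1626)(0.247982) - (2.5992)(0.089972)) / 5.112 = -0.510991
So phi_hat = [-0.5110, 0.2480, 0.0900].
Therefore phi_hat_1 = -0.5110.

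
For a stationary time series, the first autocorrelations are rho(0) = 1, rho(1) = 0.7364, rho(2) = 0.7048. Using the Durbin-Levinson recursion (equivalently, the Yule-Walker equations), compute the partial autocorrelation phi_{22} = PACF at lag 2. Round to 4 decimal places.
\phi_{22} = 0.3551

The PACF at lag k is phi_{kk}, the last component of the solution
to the Yule-Walker system G_k phi = r_k where
  (G_k)_{ij} = rho(|i - j|), (r_k)_i = rho(i), i,j = 1..k.
Equivalently, Durbin-Levinson gives phi_{kk} iteratively:
  phi_{11} = rho(1)
  phi_{kk} = [rho(k) - sum_{j=1..k-1} phi_{k-1,j} rho(k-j)]
            / [1 - sum_{j=1..k-1} phi_{k-1,j} rho(j)],
  phi_{k,j} = phi_{k-1,j} - phi_{kk} phi_{k-1,k-j},  j = 1..k-1.
Step k = 1:
  phi_11 = rho(1) = 0.7364.
Step k = 2:
  phi_22 = [rho(2) - phi_11 rho(1)] / [1 - phi_11 rho(1)] = [0.7048 - (0.7364)(0.7364)] / [1 - (0.7364)(0.7364)]
         = 0.16251504 / 0.45771504 = 0.3551.
Therefore phi_{22} = 0.3551.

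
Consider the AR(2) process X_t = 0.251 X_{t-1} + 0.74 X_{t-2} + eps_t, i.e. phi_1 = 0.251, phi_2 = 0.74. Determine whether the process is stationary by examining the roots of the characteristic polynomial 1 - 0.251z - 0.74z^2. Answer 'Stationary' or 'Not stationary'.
\text{Stationary}

The AR(p) characteristic polynomial is P(z) = 1 - 0.251z - 0.74z^2.
Stationarity requires all roots to lie outside the unit circle, i.e. |z| > 1 for every root.
Set 1 + (-0.251) z + (-0.74) z^2 = 0, i.e. a z^2 + b z + c = 0 with a = -0.74, b = -0.251, c = 1.
Discriminant D = b^2 - 4ac = (-0.251)^2 - 4*(-0.74)*1 = 0.063001 - (-2.96) = 3.023001.
D >= 0, so the roots are real: z = (-b +/- sqrt(D)) / (2a) = (0.251 +/- 1.738678) / (-1.48).
  z_1 = (0.251 + 1.738678) / (-1.48) = -1.3444,   |z_1| = 1.3444.
  z_2 = (0.251 - 1.738678) / (-1.48) = 1.0052,   |z_2| = 1.0052.
Moduli of all roots: 1.3444, 1.0052.
All moduli strictly greater than 1? Yes.
Verdict: Stationary.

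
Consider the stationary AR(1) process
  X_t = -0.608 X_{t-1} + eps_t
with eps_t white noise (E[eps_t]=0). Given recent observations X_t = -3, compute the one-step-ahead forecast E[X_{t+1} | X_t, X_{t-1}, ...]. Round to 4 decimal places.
E[X_{t+1} \mid \mathcal F_t] = 1.8240

For an AR(p) model X_t = c + sum_i phi_i X_{t-i} + eps_t, the
one-step-ahead conditional mean is
  E[X_{t+1} | X_t, ...] = c + sum_i phi_i X_{t+1-i}.
Substitute known values:
  E[X_{t+1} | ...] = (-0.608) * (-3)
                   = 1.8240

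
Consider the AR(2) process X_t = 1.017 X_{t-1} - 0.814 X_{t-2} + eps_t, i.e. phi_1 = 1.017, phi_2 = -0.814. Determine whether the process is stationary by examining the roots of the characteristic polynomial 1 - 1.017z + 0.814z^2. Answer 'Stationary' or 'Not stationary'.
\text{Stationary}

The AR(p) characteristic polynomial is P(z) = 1 - 1.017z + 0.814z^2.
Stationarity requires all roots to lie outside the unit circle, i.e. |z| > 1 for every root.
Set 1 + (-1.017) z + (0.814) z^2 = 0, i.e. a z^2 + b z + c = 0 with a = 0.814, b = -1.017, c = 1.
Discriminant D = b^2 - 4ac = (-1.017)^2 - 4*(0.814)*1 = 1.034289 - (3.256) = -2.221711.
D < 0, so the roots are the complex-conjugate pair z = (-b +/- i sqrt(-D)) / (2a) = 0.6247 +/- 0.9156i.
For a conjugate pair |z|^2 = z * conj(z) = (product of roots) = c/a = 1/(0.814) = 1.228501, so |z| = sqrt(1.228501) = 1.1084 for both roots.
Moduli of all roots: 1.1084, 1.1084.
All moduli strictly greater than 1? Yes.
Verdict: Stationary.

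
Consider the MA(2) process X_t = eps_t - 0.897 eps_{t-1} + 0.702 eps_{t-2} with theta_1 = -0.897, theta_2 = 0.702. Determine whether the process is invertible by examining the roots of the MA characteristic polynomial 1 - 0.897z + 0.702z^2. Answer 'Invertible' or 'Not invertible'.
\text{Invertible}

The MA(q) characteristic polynomial is P(z) = 1 - 0.897z + 0.702z^2.
Invertibility requires all roots to lie outside the unit circle, i.e. |z| > 1 for every root.
Set 1 + (-0.897) z + (0.702) z^2 = 0, i.e. a z^2 + b z + c = 0 with a = 0.702, b = -0.897, c = 1.
Discriminant D = b^2 - 4ac = (-0.897)^2 - 4*(0.702)*1 = 0.804609 - (2.808) = -2.003391.
D < 0, so the roots are the complex-conjugate pair z = (-b +/- i sqrt(-D)) / (2a) = 0.6389 +/- 1.0081i.
For a conjugate pair |z|^2 = z * conj(z) = (product of roots) = c/a = 1/(0.702) = 1.424501, so |z| = sqrt(1.424501) = 1.1935 for both roots.
Moduli of all roots: 1.1935, 1.1935.
All moduli strictly greater than 1? Yes.
Verdict: Invertible.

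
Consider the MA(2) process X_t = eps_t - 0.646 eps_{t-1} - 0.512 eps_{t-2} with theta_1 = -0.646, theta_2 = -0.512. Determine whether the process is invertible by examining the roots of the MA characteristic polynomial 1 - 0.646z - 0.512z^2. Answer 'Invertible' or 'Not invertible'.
\text{Not invertible}

The MA(q) characteristic polynomial is P(z) = 1 - 0.646z - 0.512z^2.
Invertibility requires all roots to lie outside the unit circle, i.e. |z| > 1 for every root.
Set 1 + (-0.646) z + (-0.512) z^2 = 0, i.e. a z^2 + b z + c = 0 with a = -0.512, b = -0.646, c = 1.
Discriminant D = b^2 - 4ac = (-0.646)^2 - 4*(-0.512)*1 = 0.417316 - (-2.048) = 2.465316.
D >= 0, so the roots are real: z = (-b +/- sqrt(D)) / (2a) = (0.646 +/- 1.570132) / (-1.024).
  z_1 = (0.646 + 1.570132) / (-1.024) = -2.1642,   |z_1| = 2.1642.
  z_2 = (0.646 - 1.570132) / (-1.024) = 0.9025,   |z_2| = 0.9025.
Moduli of all roots: 2.1642, 0.9025.
All moduli strictly greater than 1? No.
Verdict: Not invertible.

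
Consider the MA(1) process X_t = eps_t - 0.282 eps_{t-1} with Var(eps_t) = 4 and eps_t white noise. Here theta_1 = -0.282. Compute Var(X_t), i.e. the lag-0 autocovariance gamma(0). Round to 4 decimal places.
\gamma(0) = 4.3181

For an MA(q) process X_t = eps_t + sum_i theta_i eps_{t-i} with
Var(eps_t) = sigma^2, the variance is
  gamma(0) = sigma^2 * (1 + sum_i theta_i^2).
  sum_i theta_i^2 = (-0.282)^2 = 0.079524.
  gamma(0) = 4 * (1 + 0.079524) = 4 * 1.079524 = 4.318096, which rounds to 4.3181.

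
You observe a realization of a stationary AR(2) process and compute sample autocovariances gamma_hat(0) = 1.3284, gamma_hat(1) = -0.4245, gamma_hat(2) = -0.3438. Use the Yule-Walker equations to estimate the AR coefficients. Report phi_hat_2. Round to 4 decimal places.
\hat\phi_{2} = -0.4020

The Yule-Walker equations for an AR(p) process read, in matrix form,
  Gamma_p phi = r_p,   with   (Gamma_p)_{ij} = gamma(|i - j|),
                       (r_p)_i = gamma(i),   i,j = 1..p.
Substitute the sample gammas (Toeplitz matrix and right-hand side of size 2):
  Gamma_p = [[1.3284, -0.4245], [-0.4245, 1.3284]]
  r_p     = [-0.4245, -0.3438]
Written out:
  1.3284 phi_1 - 0.4245 phi_2 = -0.4245
  -0.4245 phi_1 + 1.3284 phi_2 = -0.3438
Solve by Cramer's rule:
  det = gamma(0)^2 - gamma(1)^2 = (1.3284)^2 - (-0.4245)^2 = 1.76464656 - 0.18020025 = 1.58444631
  phi_hat_1 = [gamma(1) gamma(0) - gamma(1) gamma(2)] / det = [(-0.4245)(1.3284) - (-0.4245)(-0.3438)] / 1.58444631 = -0.7098489 / 1.58444631 = -0.448
  phi_hat_2 = [gamma(0) gamma(2) - gamma(1)^2] / det = [(1.3284)(-0.3438) - (-0.4245)^2] / 1.58444631 = -0.63690417 / 1.58444631 = -0.402
So phi_hat = [-0.4480, -0.4020].
Therefore phi_hat_2 = -0.4020.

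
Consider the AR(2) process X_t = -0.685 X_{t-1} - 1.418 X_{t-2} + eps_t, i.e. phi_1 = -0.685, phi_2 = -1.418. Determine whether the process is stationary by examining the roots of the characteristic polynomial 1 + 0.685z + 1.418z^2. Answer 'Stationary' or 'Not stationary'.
\text{Not stationary}

The AR(p) characteristic polynomial is P(z) = 1 + 0.685z + 1.418z^2.
Stationarity requires all roots to lie outside the unit circle, i.e. |z| > 1 for every root.
Set 1 + (0.685) z + (1.418) z^2 = 0, i.e. a z^2 + b z + c = 0 with a = 1.418, b = 0.685, c = 1.
Discriminant D = b^2 - 4ac = (0.685)^2 - 4*(1.418)*1 = 0.469225 - (5.672) = -5.202775.
D < 0, so the roots are the complex-conjugate pair z = (-b +/- i sqrt(-D)) / (2a) = -0.2415 +/- 0.8043i.
For a conjugate pair |z|^2 = z * conj(z) = (product of roots) = c/a = 1/(1.418) = 0.705219, so |z| = sqrt(0.705219) = 0.8398 for both roots.
Moduli of all roots: 0.8398, 0.8398.
All moduli strictly greater than 1? No.
Verdict: Not stationary.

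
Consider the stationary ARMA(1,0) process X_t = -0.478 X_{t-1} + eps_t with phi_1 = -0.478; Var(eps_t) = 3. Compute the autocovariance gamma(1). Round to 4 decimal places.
\gamma(1) = -1.8587

Multiply the model equation by X_{t-k} and take expectations. With theta_0 = psi_0 = 1 and psi_j the MA(infinity) weights, this gives
  gamma(k) - sum_i phi_i gamma(k-i) = c_k,
  c_k = sigma^2 * sum_{j=k..q} theta_j psi_{j-k}   (c_k = 0 for k > q),
using gamma(-m) = gamma(m).
Pure AR (q = 0): c_0 = sigma^2 = 3, c_k = 0 for k >= 1.
Equations for k = 0 and k = 1 (AR order 1):
  gamma(0) = phi_1 gamma(1) + c_0
  gamma(1) = phi_1 gamma(0) + c_1
Substituting the second into the first: gamma(0) (1 - phi_1^2) = c_0 + phi_1 c_1, so
  gamma(0) = c_0 / (1 - phi_1^2) = 3 / (1 - (-0.478)^2) = 3 / 0.771516 = 3.888448.
  gamma(1) = phi_1 gamma(0) = (-0.478)(3.888448) = -1.858678.
Therefore gamma(1) = -1.8587 (to 4 decimal places).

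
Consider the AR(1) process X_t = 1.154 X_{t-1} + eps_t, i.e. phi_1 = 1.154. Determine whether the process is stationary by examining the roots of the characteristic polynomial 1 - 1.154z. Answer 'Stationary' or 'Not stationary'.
\text{Not stationary}

The AR(p) characteristic polynomial is P(z) = 1 - 1.154z.
Stationarity requires all roots to lie outside the unit circle, i.e. |z| > 1 for every root.
This is linear in z: 1 + (-1.154) z = 0  =>  z = -1/(-1.154) = 0.866551,  |z| = 0.866551.
Moduli of all roots: 0.8666.
All moduli strictly greater than 1? No.
Verdict: Not stationary.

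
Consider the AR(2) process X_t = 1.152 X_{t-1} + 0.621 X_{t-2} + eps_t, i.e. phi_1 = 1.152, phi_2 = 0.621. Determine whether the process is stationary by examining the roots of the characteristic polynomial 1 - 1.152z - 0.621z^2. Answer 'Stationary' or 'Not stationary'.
\text{Not stationary}

The AR(p) characteristic polynomial is P(z) = 1 - 1.152z - 0.621z^2.
Stationarity requires all roots to lie outside the unit circle, i.e. |z| > 1 for every root.
Set 1 + (-1.152) z + (-0.621) z^2 = 0, i.e. a z^2 + b z + c = 0 with a = -0.621, b = -1.152, c = 1.
Discriminant D = b^2 - 4ac = (-1.152)^2 - 4*(-0.621)*1 = 1.327104 - (-2.484) = 3.811104.
D >= 0, so the roots are real: z = (-b +/- sqrt(D)) / (2a) = (1.152 +/- 1.952205) / (-1.242).
  z_1 = (1.152 + 1.952205) / (-1.242) = -2.4994,   |z_1| = 2.4994.
  z_2 = (1.152 - 1.952205) / (-1.242) = 0.6443,   |z_2| = 0.6443.
Moduli of all roots: 2.4994, 0.6443.
All moduli strictly greater than 1? No.
Verdict: Not stationary.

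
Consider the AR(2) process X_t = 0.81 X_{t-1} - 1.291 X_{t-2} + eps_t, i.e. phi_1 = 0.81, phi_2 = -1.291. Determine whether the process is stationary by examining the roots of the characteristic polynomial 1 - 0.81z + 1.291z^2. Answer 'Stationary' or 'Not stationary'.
\text{Not stationary}

The AR(p) characteristic polynomial is P(z) = 1 - 0.81z + 1.291z^2.
Stationarity requires all roots to lie outside the unit circle, i.e. |z| > 1 for every root.
Set 1 + (-0.81) z + (1.291) z^2 = 0, i.e. a z^2 + b z + c = 0 with a = 1.291, b = -0.81, c = 1.
Discriminant D = b^2 - 4ac = (-0.81)^2 - 4*(1.291)*1 = 0.6561 - (5.164) = -4.5079.
D < 0, so the roots are the complex-conjugate pair z = (-b +/- i sqrt(-D)) / (2a) = 0.3137 +/- 0.8223i.
For a conjugate pair |z|^2 = z * conj(z) = (product of roots) = c/a = 1/(1.291) = 0.774593, so |z| = sqrt(0.774593) = 0.8801 for both roots.
Moduli of all roots: 0.8801, 0.8801.
All moduli strictly greater than 1? No.
Verdict: Not stationary.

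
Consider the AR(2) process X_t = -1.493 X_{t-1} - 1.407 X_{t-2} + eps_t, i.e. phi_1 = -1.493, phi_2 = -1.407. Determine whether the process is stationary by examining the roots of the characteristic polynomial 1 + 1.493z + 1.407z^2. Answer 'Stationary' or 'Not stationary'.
\text{Not stationary}

The AR(p) characteristic polynomial is P(z) = 1 + 1.493z + 1.407z^2.
Stationarity requires all roots to lie outside the unit circle, i.e. |z| > 1 for every root.
Set 1 + (1.493) z + (1.407) z^2 = 0, i.e. a z^2 + b z + c = 0 with a = 1.407, b = 1.493, c = 1.
Discriminant D = b^2 - 4ac = (1.493)^2 - 4*(1.407)*1 = 2.229049 - (5.628) = -3.398951.
D < 0, so the roots are the complex-conjugate pair z = (-b +/- i sqrt(-D)) / (2a) = -0.5306 +/- 0.6552i.
For a conjugate pair |z|^2 = z * conj(z) = (product of roots) = c/a = 1/(1.407) = 0.710732, so |z| = sqrt(0.710732) = 0.843 for both roots.
Moduli of all roots: 0.8430, 0.8430.
All moduli strictly greater than 1? No.
Verdict: Not stationary.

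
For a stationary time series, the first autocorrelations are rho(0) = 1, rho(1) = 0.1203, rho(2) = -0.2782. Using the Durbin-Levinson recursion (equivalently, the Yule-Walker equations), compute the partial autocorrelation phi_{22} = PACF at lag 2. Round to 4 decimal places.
\phi_{22} = -0.2970

The PACF at lag k is phi_{kk}, the last component of the solution
to the Yule-Walker system G_k phi = r_k where
  (G_k)_{ij} = rho(|i - j|), (r_k)_i = rho(i), i,j = 1..k.
Equivalently, Durbin-Levinson gives phi_{kk} iteratively:
  phi_{11} = rho(1)
  phi_{kk} = [rho(k) - sum_{j=1..k-1} phi_{k-1,j} rho(k-j)]
            / [1 - sum_{j=1..k-1} phi_{k-1,j} rho(j)],
  phi_{k,j} = phi_{k-1,j} - phi_{kk} phi_{k-1,k-j},  j = 1..k-1.
Step k = 1:
  phi_11 = rho(1) = 0.1203.
Step k = 2:
  phi_22 = [rho(2) - phi_11 rho(1)] / [1 - phi_11 rho(1)] = [-0.2782 - (0.1203)(0.1203)] / [1 - (0.1203)(0.1203)]
         = -0.29267209 / 0.98552791 = -0.297.
Therefore phi_{22} = -0.2970.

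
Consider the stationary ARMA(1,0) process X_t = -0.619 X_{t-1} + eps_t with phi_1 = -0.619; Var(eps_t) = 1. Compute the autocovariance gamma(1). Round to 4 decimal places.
\gamma(1) = -1.0035

Multiply the model equation by X_{t-k} and take expectations. With theta_0 = psi_0 = 1 and psi_j the MA(infinity) weights, this gives
  gamma(k) - sum_i phi_i gamma(k-i) = c_k,
  c_k = sigma^2 * sum_{j=k..q} theta_j psi_{j-k}   (c_k = 0 for k > q),
using gamma(-m) = gamma(m).
Pure AR (q = 0): c_0 = sigma^2 = 1, c_k = 0 for k >= 1.
Equations for k = 0 and k = 1 (AR order 1):
  gamma(0) = phi_1 gamma(1) + c_0
  gamma(1) = phi_1 gamma(0) + c_1
Substituting the second into the first: gamma(0) (1 - phi_1^2) = c_0 + phi_1 c_1, so
  gamma(0) = c_0 / (1 - phi_1^2) = 1 / (1 - (-0.619)^2) = 1 / 0.616839 = 1.621169.
  gamma(1) = phi_1 gamma(0) = (-0.619)(1.621169) = -1.003503.
Therefore gamma(1) = -1.0035 (to 4 decimal places).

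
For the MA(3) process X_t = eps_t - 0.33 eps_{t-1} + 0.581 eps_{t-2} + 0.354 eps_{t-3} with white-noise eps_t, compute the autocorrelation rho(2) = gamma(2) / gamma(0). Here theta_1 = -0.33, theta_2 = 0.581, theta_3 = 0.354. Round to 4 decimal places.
\rho(2) = 0.2953

For an MA(q) process with theta_0 = 1, the autocovariance is
  gamma(k) = sigma^2 * sum_{i=0..q-k} theta_i * theta_{i+k},
and rho(k) = gamma(k) / gamma(0). Sigma^2 cancels.
  numerator   = (1)*(0.581) + (-0.33)*(0.354) = 0.46418.
  denominator = (1)^2 + (-0.33)^2 + (0.581)^2 + (0.354)^2 = 1.571777.
  rho(2) = 0.46418 / 1.571777 = 0.2953.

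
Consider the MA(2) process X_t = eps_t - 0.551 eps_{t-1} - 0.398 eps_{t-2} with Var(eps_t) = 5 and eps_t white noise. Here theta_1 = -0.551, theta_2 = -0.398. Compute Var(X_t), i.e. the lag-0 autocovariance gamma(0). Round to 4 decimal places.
\gamma(0) = 7.3100

For an MA(q) process X_t = eps_t + sum_i theta_i eps_{t-i} with
Var(eps_t) = sigma^2, the variance is
  gamma(0) = sigma^2 * (1 + sum_i theta_i^2).
  sum_i theta_i^2 = (-0.551)^2 + (-0.398)^2 = 0.303601 + 0.158404 = 0.462005.
  gamma(0) = 5 * (1 + 0.462005) = 5 * 1.462005 = 7.310025, which rounds to 7.3100.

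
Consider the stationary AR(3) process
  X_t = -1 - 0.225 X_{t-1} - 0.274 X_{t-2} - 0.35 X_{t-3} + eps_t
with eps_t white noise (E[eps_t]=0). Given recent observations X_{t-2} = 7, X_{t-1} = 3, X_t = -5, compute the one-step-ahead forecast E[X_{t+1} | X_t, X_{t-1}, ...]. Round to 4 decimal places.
E[X_{t+1} \mid \mathcal F_t] = -3.1470

For an AR(p) model X_t = c + sum_i phi_i X_{t-i} + eps_t, the
one-step-ahead conditional mean is
  E[X_{t+1} | X_t, ...] = c + sum_i phi_i X_{t+1-i}.
Substitute known values:
  E[X_{t+1} | ...] = -1 + (-0.225) * (-5) + (-0.274) * (3) + (-0.35) * (7)
                   = -3.1470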